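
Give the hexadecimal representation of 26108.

Using repeated division by 16 (digits 10–15 are A–F):
26108 ÷ 16 = 1631 remainder 12 (C)
1631 ÷ 16 = 101 remainder 15 (F)
101 ÷ 16 = 6 remainder 5
6 ÷ 16 = 0 remainder 6
Reading remainders bottom to top: 65FC



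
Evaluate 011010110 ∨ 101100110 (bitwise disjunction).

OR: 1 when either bit is 1
  011010110
| 101100110
-----------
  111110110
Decimal: 214 | 358 = 502



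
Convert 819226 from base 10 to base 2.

Using repeated division by 2:
819226 ÷ 2 = 409613 remainder 0
409613 ÷ 2 = 204806 remainder 1
204806 ÷ 2 = 102403 remainder 0
102403 ÷ 2 = 51201 remainder 1
51201 ÷ 2 = 25600 remainder 1
25600 ÷ 2 = 12800 remainder 0
12800 ÷ 2 = 6400 remainder 0
6400 ÷ 2 = 3200 remainder 0
3200 ÷ 2 = 1600 remainder 0
1600 ÷ 2 = 800 remainder 0
800 ÷ 2 = 400 remainder 0
400 ÷ 2 = 200 remainder 0
200 ÷ 2 = 100 remainder 0
100 ÷ 2 = 50 remainder 0
50 ÷ 2 = 25 remainder 0
25 ÷ 2 = 12 remainder 1
12 ÷ 2 = 6 remainder 0
6 ÷ 2 = 3 remainder 0
3 ÷ 2 = 1 remainder 1
1 ÷ 2 = 0 remainder 1
Reading remainders bottom to top: 11001000000000011010



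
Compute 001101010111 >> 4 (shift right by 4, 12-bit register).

Original: 001101010111 (decimal 855)
Shift right by 4 positions
Drop the 4 low bits; fill with zeros on the left
Result: 000000110101 (decimal 53)
Equivalent: 855 >> 4 = 855 ÷ 2^4 = 53



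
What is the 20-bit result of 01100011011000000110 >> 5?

Original: 01100011011000000110 (decimal 407046)
Shift right by 5 positions
Drop the 5 low bits; fill with zeros on the left
Result: 00000011000110110000 (decimal 12720)
Equivalent: 407046 >> 5 = 407046 ÷ 2^5 = 12720



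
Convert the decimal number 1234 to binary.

Using repeated division by 2:
1234 ÷ 2 = 617 remainder 0
617 ÷ 2 = 308 remainder 1
308 ÷ 2 = 154 remainder 0
154 ÷ 2 = 77 remainder 0
77 ÷ 2 = 38 remainder 1
38 ÷ 2 = 19 remainder 0
19 ÷ 2 = 9 remainder 1
9 ÷ 2 = 4 remainder 1
4 ÷ 2 = 2 remainder 0
2 ÷ 2 = 1 remainder 0
1 ÷ 2 = 0 remainder 1
Reading remainders bottom to top: 10011010010



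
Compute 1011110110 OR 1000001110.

OR: 1 when either bit is 1
  1011110110
| 1000001110
------------
  1011111110
Decimal: 758 | 526 = 766



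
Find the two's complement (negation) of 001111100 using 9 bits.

Original: 001111100
Step 1 - Invert all bits: 110000011
Step 2 - Add 1: 110000100
Verification: 001111100 + 110000100 = 1000000000; discarding the end carry (carry out of the top bit) leaves the 9-bit value 000000000, as required for x + (-x)



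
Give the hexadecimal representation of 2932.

Using repeated division by 16 (digits 10–15 are A–F):
2932 ÷ 16 = 183 remainder 4
183 ÷ 16 = 11 remainder 7
11 ÷ 16 = 0 remainder 11 (B)
Reading remainders bottom to top: B74



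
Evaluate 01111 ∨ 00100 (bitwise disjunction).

OR: 1 when either bit is 1
  01111
| 00100
-------
  01111
Decimal: 15 | 4 = 15



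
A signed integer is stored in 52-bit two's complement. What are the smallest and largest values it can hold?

For 52-bit two's complement:
Minimum: -2^51 = -2251799813685248
Maximum: 2^51 - 1 = 2251799813685247



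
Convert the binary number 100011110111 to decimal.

Sum of powers of 2 for each 1-bit:
2^0 + 2^1 + 2^2 + 2^4 + 2^5 + 2^6 + 2^7 + 2^11
= 1 + 2 + 4 + 16 + 32 + 64 + 128 + 2048
= 2295



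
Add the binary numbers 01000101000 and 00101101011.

Add column by column from the right: bit + bit + carry-in; write the sum mod 2, carry 1 when the sum is 2 or 3.
carry:  00011010000
        01000101000
+       00101101011
-------------------
       001110010011
(the carry out of the leftmost column, 0, becomes the leading bit)
Decimal check:
  01000101000 = 512 + 32 + 8 = 552
  00101101011 = 256 + 64 + 32 + 8 + 2 + 1 = 363
  552 + 363 = 915, and 001110010011 = 512 + 256 + 128 + 16 + 2 + 1 = 915 ✓



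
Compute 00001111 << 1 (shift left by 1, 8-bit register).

Original: 00001111 (decimal 15)
Shift left by 1 position
Append 1 zero on the right
Result: 00011110 (decimal 30)
Equivalent: 15 << 1 = 15 × 2^1 = 30



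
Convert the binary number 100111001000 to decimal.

Sum of powers of 2 for each 1-bit:
2^3 + 2^6 + 2^7 + 2^8 + 2^11
= 8 + 64 + 128 + 256 + 2048
= 2504



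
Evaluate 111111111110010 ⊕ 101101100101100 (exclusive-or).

XOR: 1 when bits differ
  111111111110010
^ 101101100101100
-----------------
  010010011011110
Decimal: 32754 ^ 23340 = 9438



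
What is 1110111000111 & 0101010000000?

AND: 1 only when both bits are 1
  1110111000111
& 0101010000000
---------------
  0100010000000
Decimal: 7623 & 2688 = 2176



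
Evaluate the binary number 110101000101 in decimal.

Sum of powers of 2 for each 1-bit:
2^0 + 2^2 + 2^6 + 2^8 + 2^10 + 2^11
= 1 + 4 + 64 + 256 + 1024 + 2048
= 3397



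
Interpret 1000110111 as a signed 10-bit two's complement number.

Binary: 1000110111
Sign bit: 1 (negative)
Invert: 0111001000
Add 1:  0111001001
Magnitude: 0111001001 = 256 + 128 + 64 + 8 + 1 = 457
Value: -457



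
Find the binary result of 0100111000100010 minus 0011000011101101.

Method 1 - Direct subtraction (column by column from the right: bit − bit − borrow-in; if negative, add 2 and borrow 1 from the next column):
borrow: 0110001111111010
        0100111000100010
-       0011000011101101
------------------------
        0001110100110101

Method 2 - Add two's complement:
Two's complement of 0011000011101101: invert → 1100111100010010, add 1 → 1100111100010011
  0100111000100010
+ 1100111100010011
------------------
 10001110100110101  (end carry out of the top bit = 1)
Discarding the end carry: 0001110100110101
Decimal check:
  0100111000100010 = 16384 + 2048 + 1024 + 512 + 32 + 2 = 20002
  0011000011101101 = 8192 + 4096 + 128 + 64 + 32 + 8 + 4 + 1 = 12525
  20002 - 12525 = 7477, and 0001110100110101 = 4096 + 2048 + 1024 + 256 + 32 + 16 + 4 + 1 = 7477 ✓



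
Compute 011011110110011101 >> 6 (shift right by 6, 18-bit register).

Original: 011011110110011101 (decimal 114077)
Shift right by 6 positions
Drop the 6 low bits; fill with zeros on the left
Result: 000000011011110110 (decimal 1782)
Equivalent: 114077 >> 6 = 114077 ÷ 2^6 = 1782



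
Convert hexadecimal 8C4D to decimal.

Expand by place value (powers of 16):
Digit values: C = 12, D = 13
8C4D = 8 × 16^3 + 12 × 16^2 + 4 × 16^1 + 13 × 16^0
= 8 × 4096 + 12 × 256 + 4 × 16 + 13 × 1
= 32768 + 3072 + 64 + 13
= 35917



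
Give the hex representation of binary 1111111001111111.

Group into 4-bit nibbles from right:
  1111 = F
  1110 = E
  0111 = 7
  1111 = F
Result: FE7F



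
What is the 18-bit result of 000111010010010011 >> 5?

Original: 000111010010010011 (decimal 29843)
Shift right by 5 positions
Drop the 5 low bits; fill with zeros on the left
Result: 000000001110100100 (decimal 932)
Equivalent: 29843 >> 5 = 29843 ÷ 2^5 = 932



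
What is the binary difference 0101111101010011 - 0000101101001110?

Method 1 - Direct subtraction (column by column from the right: bit − bit − borrow-in; if negative, add 2 and borrow 1 from the next column):
borrow: 0000000000011000
        0101111101010011
-       0000101101001110
------------------------
        0101010000000101

Method 2 - Add two's complement:
Two's complement of 0000101101001110: invert → 1111010010110001, add 1 → 1111010010110010
  0101111101010011
+ 1111010010110010
------------------
 10101010000000101  (end carry out of the top bit = 1)
Discarding the end carry: 0101010000000101
Decimal check:
  0101111101010011 = 16384 + 4096 + 2048 + 1024 + 512 + 256 + 64 + 16 + 2 + 1 = 24403
  0000101101001110 = 2048 + 512 + 256 + 64 + 8 + 4 + 2 = 2894
  24403 - 2894 = 21509, and 0101010000000101 = 16384 + 4096 + 1024 + 4 + 1 = 21509 ✓



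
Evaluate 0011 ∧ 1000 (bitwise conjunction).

AND: 1 only when both bits are 1
  0011
& 1000
------
  0000
Decimal: 3 & 8 = 0



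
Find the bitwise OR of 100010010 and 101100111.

OR: 1 when either bit is 1
  100010010
| 101100111
-----------
  101110111
Decimal: 274 | 359 = 375



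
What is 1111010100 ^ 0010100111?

XOR: 1 when bits differ
  1111010100
^ 0010100111
------------
  1101110011
Decimal: 980 ^ 167 = 883



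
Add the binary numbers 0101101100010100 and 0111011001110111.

Add column by column from the right: bit + bit + carry-in; write the sum mod 2, carry 1 when the sum is 2 or 3.
carry:  1111110011101000
        0101101100010100
+       0111011001110111
------------------------
       01101000110001011
(the carry out of the leftmost column, 0, becomes the leading bit)
Decimal check:
  0101101100010100 = 16384 + 4096 + 2048 + 512 + 256 + 16 + 4 = 23316
  0111011001110111 = 16384 + 8192 + 4096 + 1024 + 512 + 64 + 32 + 16 + 4 + 2 + 1 = 30327
  23316 + 30327 = 53643, and 01101000110001011 = 32768 + 16384 + 4096 + 256 + 128 + 8 + 2 + 1 = 53643 ✓



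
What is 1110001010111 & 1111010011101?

AND: 1 only when both bits are 1
  1110001010111
& 1111010011101
---------------
  1110000010101
Decimal: 7255 & 7837 = 7189



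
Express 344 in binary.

Using repeated division by 2:
344 ÷ 2 = 172 remainder 0
172 ÷ 2 = 86 remainder 0
86 ÷ 2 = 43 remainder 0
43 ÷ 2 = 21 remainder 1
21 ÷ 2 = 10 remainder 1
10 ÷ 2 = 5 remainder 0
5 ÷ 2 = 2 remainder 1
2 ÷ 2 = 1 remainder 0
1 ÷ 2 = 0 remainder 1
Reading remainders bottom to top: 101011000



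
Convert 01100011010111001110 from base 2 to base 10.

Sum of powers of 2 for each 1-bit:
2^1 + 2^2 + 2^3 + 2^6 + 2^7 + 2^8 + 2^10 + 2^12 + 2^13 + 2^17 + 2^18
= 2 + 4 + 8 + 64 + 128 + 256 + 1024 + 4096 + 8192 + 131072 + 262144
= 406990



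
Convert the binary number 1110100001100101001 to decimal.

Sum of powers of 2 for each 1-bit:
2^0 + 2^3 + 2^5 + 2^8 + 2^9 + 2^14 + 2^16 + 2^17 + 2^18
= 1 + 8 + 32 + 256 + 512 + 16384 + 65536 + 131072 + 262144
= 475945



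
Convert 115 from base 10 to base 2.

Using repeated division by 2:
115 ÷ 2 = 57 remainder 1
57 ÷ 2 = 28 remainder 1
28 ÷ 2 = 14 remainder 0
14 ÷ 2 = 7 remainder 0
7 ÷ 2 = 3 remainder 1
3 ÷ 2 = 1 remainder 1
1 ÷ 2 = 0 remainder 1
Reading remainders bottom to top: 1110011



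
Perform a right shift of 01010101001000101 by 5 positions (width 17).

Original: 01010101001000101 (decimal 43589)
Shift right by 5 positions
Drop the 5 low bits; fill with zeros on the left
Result: 00000010101010010 (decimal 1362)
Equivalent: 43589 >> 5 = 43589 ÷ 2^5 = 1362



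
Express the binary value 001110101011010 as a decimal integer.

Sum of powers of 2 for each 1-bit:
2^1 + 2^3 + 2^4 + 2^6 + 2^8 + 2^10 + 2^11 + 2^12
= 2 + 8 + 16 + 64 + 256 + 1024 + 2048 + 4096
= 7514



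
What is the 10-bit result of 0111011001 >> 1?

Original: 0111011001 (decimal 473)
Shift right by 1 position
Drop the 1 low bit; fill with zero on the left
Result: 0011101100 (decimal 236)
Equivalent: 473 >> 1 = 473 ÷ 2^1 = 236



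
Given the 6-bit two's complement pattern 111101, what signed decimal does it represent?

Binary: 111101
Sign bit: 1 (negative)
Invert: 000010
Add 1:  000011
Magnitude: 000011 = 2 + 1 = 3
Value: -3



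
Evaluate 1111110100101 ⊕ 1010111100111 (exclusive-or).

XOR: 1 when bits differ
  1111110100101
^ 1010111100111
---------------
  0101001000010
Decimal: 8101 ^ 5607 = 2626



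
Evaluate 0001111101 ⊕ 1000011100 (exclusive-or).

XOR: 1 when bits differ
  0001111101
^ 1000011100
------------
  1001100001
Decimal: 125 ^ 540 = 609



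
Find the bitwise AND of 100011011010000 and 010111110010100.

AND: 1 only when both bits are 1
  100011011010000
& 010111110010100
-----------------
  000011010010000
Decimal: 18128 & 12180 = 1680



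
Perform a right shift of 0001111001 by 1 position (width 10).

Original: 0001111001 (decimal 121)
Shift right by 1 position
Drop the 1 low bit; fill with zero on the left
Result: 0000111100 (decimal 60)
Equivalent: 121 >> 1 = 121 ÷ 2^1 = 60



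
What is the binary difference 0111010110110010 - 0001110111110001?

Method 1 - Direct subtraction (column by column from the right: bit − bit − borrow-in; if negative, add 2 and borrow 1 from the next column):
borrow: 0011111110000010
        0111010110110010
-       0001110111110001
------------------------
        0101011111000001

Method 2 - Add two's complement:
Two's complement of 0001110111110001: invert → 1110001000001110, add 1 → 1110001000001111
  0111010110110010
+ 1110001000001111
------------------
 10101011111000001  (end carry out of the top bit = 1)
Discarding the end carry: 0101011111000001
Decimal check:
  0111010110110010 = 16384 + 8192 + 4096 + 1024 + 256 + 128 + 32 + 16 + 2 = 30130
  0001110111110001 = 4096 + 2048 + 1024 + 256 + 128 + 64 + 32 + 16 + 1 = 7665
  30130 - 7665 = 22465, and 0101011111000001 = 16384 + 4096 + 1024 + 512 + 256 + 128 + 64 + 1 = 22465 ✓



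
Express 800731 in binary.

Using repeated division by 2:
800731 ÷ 2 = 400365 remainder 1
400365 ÷ 2 = 200182 remainder 1
200182 ÷ 2 = 100091 remainder 0
100091 ÷ 2 = 50045 remainder 1
50045 ÷ 2 = 25022 remainder 1
25022 ÷ 2 = 12511 remainder 0
12511 ÷ 2 = 6255 remainder 1
6255 ÷ 2 = 3127 remainder 1
3127 ÷ 2 = 1563 remainder 1
1563 ÷ 2 = 781 remainder 1
781 ÷ 2 = 390 remainder 1
390 ÷ 2 = 195 remainder 0
195 ÷ 2 = 97 remainder 1
97 ÷ 2 = 48 remainder 1
48 ÷ 2 = 24 remainder 0
24 ÷ 2 = 12 remainder 0
12 ÷ 2 = 6 remainder 0
6 ÷ 2 = 3 remainder 0
3 ÷ 2 = 1 remainder 1
1 ÷ 2 = 0 remainder 1
Reading remainders bottom to top: 11000011011111011011



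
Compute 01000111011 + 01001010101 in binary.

Add column by column from the right: bit + bit + carry-in; write the sum mod 2, carry 1 when the sum is 2 or 3.
carry:  10011111110
        01000111011
+       01001010101
-------------------
       010010010000
(the carry out of the leftmost column, 0, becomes the leading bit)
Decimal check:
  01000111011 = 512 + 32 + 16 + 8 + 2 + 1 = 571
  01001010101 = 512 + 64 + 16 + 4 + 1 = 597
  571 + 597 = 1168, and 010010010000 = 1024 + 128 + 16 = 1168 ✓



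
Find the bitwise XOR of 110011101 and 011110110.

XOR: 1 when bits differ
  110011101
^ 011110110
-----------
  101101011
Decimal: 413 ^ 246 = 363



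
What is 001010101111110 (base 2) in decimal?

Sum of powers of 2 for each 1-bit:
2^1 + 2^2 + 2^3 + 2^4 + 2^5 + 2^6 + 2^8 + 2^10 + 2^12
= 2 + 4 + 8 + 16 + 32 + 64 + 256 + 1024 + 4096
= 5502



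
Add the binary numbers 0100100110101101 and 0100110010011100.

Add column by column from the right: bit + bit + carry-in; write the sum mod 2, carry 1 when the sum is 2 or 3.
carry:  1001001101111000
        0100100110101101
+       0100110010011100
------------------------
       01001011001001001
(the carry out of the leftmost column, 0, becomes the leading bit)
Decimal check:
  0100100110101101 = 16384 + 2048 + 256 + 128 + 32 + 8 + 4 + 1 = 18861
  0100110010011100 = 16384 + 2048 + 1024 + 128 + 16 + 8 + 4 = 19612
  18861 + 19612 = 38473, and 01001011001001001 = 32768 + 4096 + 1024 + 512 + 64 + 8 + 1 = 38473 ✓



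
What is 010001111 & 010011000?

AND: 1 only when both bits are 1
  010001111
& 010011000
-----------
  010001000
Decimal: 143 & 152 = 136



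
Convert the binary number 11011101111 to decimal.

Sum of powers of 2 for each 1-bit:
2^0 + 2^1 + 2^2 + 2^3 + 2^5 + 2^6 + 2^7 + 2^9 + 2^10
= 1 + 2 + 4 + 8 + 32 + 64 + 128 + 512 + 1024
= 1775



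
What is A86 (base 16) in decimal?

Expand by place value (powers of 16):
Digit values: A = 10
A86 = 10 × 16^2 + 8 × 16^1 + 6 × 16^0
= 10 × 256 + 8 × 16 + 6 × 1
= 2560 + 128 + 6
= 2694



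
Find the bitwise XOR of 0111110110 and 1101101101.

XOR: 1 when bits differ
  0111110110
^ 1101101101
------------
  1010011011
Decimal: 502 ^ 877 = 667



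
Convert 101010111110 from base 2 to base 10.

Sum of powers of 2 for each 1-bit:
2^1 + 2^2 + 2^3 + 2^4 + 2^5 + 2^7 + 2^9 + 2^11
= 2 + 4 + 8 + 16 + 32 + 128 + 512 + 2048
= 2750



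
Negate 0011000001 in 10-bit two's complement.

Original: 0011000001
Step 1 - Invert all bits: 1100111110
Step 2 - Add 1: 1100111111
Verification: 0011000001 + 1100111111 = 10000000000; discarding the end carry (carry out of the top bit) leaves the 10-bit value 0000000000, as required for x + (-x)



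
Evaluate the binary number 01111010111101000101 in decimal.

Sum of powers of 2 for each 1-bit:
2^0 + 2^2 + 2^6 + 2^8 + 2^9 + 2^10 + 2^11 + 2^13 + 2^15 + 2^16 + 2^17 + 2^18
= 1 + 4 + 64 + 256 + 512 + 1024 + 2048 + 8192 + 32768 + 65536 + 131072 + 262144
= 503621



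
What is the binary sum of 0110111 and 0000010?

Add column by column from the right: bit + bit + carry-in; write the sum mod 2, carry 1 when the sum is 2 or 3.
carry:  0001100
        0110111
+       0000010
---------------
       00111001
(the carry out of the leftmost column, 0, becomes the leading bit)
Decimal check:
  0110111 = 32 + 16 + 4 + 2 + 1 = 55
  0000010 = 2
  55 + 2 = 57, and 00111001 = 32 + 16 + 8 + 1 = 57 ✓



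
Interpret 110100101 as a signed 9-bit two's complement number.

Binary: 110100101
Sign bit: 1 (negative)
Invert: 001011010
Add 1:  001011011
Magnitude: 001011011 = 64 + 16 + 8 + 2 + 1 = 91
Value: -91



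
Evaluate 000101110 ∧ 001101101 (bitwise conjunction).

AND: 1 only when both bits are 1
  000101110
& 001101101
-----------
  000101100
Decimal: 46 & 109 = 44



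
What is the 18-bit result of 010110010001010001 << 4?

Original: 010110010001010001 (decimal 91217)
Shift left by 4 positions
Append 4 zeros on the right and drop the 4 high bits that overflow the 18-bit width
Result: 100100010100010000 (decimal 148752)
Equivalent: 91217 << 4 = 91217 × 2^4 = 1459472, truncated to 18 bits = 148752



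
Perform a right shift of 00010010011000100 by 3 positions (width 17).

Original: 00010010011000100 (decimal 9412)
Shift right by 3 positions
Drop the 3 low bits; fill with zeros on the left
Result: 00000010010011000 (decimal 1176)
Equivalent: 9412 >> 3 = 9412 ÷ 2^3 = 1176



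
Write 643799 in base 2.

Using repeated division by 2:
643799 ÷ 2 = 321899 remainder 1
321899 ÷ 2 = 160949 remainder 1
160949 ÷ 2 = 80474 remainder 1
80474 ÷ 2 = 40237 remainder 0
40237 ÷ 2 = 20118 remainder 1
20118 ÷ 2 = 10059 remainder 0
10059 ÷ 2 = 5029 remainder 1
5029 ÷ 2 = 2514 remainder 1
2514 ÷ 2 = 1257 remainder 0
1257 ÷ 2 = 628 remainder 1
628 ÷ 2 = 314 remainder 0
314 ÷ 2 = 157 remainder 0
157 ÷ 2 = 78 remainder 1
78 ÷ 2 = 39 remainder 0
39 ÷ 2 = 19 remainder 1
19 ÷ 2 = 9 remainder 1
9 ÷ 2 = 4 remainder 1
4 ÷ 2 = 2 remainder 0
2 ÷ 2 = 1 remainder 0
1 ÷ 2 = 0 remainder 1
Reading remainders bottom to top: 10011101001011010111



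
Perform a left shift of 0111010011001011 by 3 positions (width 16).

Original: 0111010011001011 (decimal 29899)
Shift left by 3 positions
Append 3 zeros on the right and drop the 3 high bits that overflow the 16-bit width
Result: 1010011001011000 (decimal 42584)
Equivalent: 29899 << 3 = 29899 × 2^3 = 239192, truncated to 16 bits = 42584



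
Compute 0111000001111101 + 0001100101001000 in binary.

Add column by column from the right: bit + bit + carry-in; write the sum mod 2, carry 1 when the sum is 2 or 3.
carry:  1110000011110000
        0111000001111101
+       0001100101001000
------------------------
       01000100111000101
(the carry out of the leftmost column, 0, becomes the leading bit)
Decimal check:
  0111000001111101 = 16384 + 8192 + 4096 + 64 + 32 + 16 + 8 + 4 + 1 = 28797
  0001100101001000 = 4096 + 2048 + 256 + 64 + 8 = 6472
  28797 + 6472 = 35269, and 01000100111000101 = 32768 + 2048 + 256 + 128 + 64 + 4 + 1 = 35269 ✓



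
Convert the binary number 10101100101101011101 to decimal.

Sum of powers of 2 for each 1-bit:
2^0 + 2^2 + 2^3 + 2^4 + 2^6 + 2^8 + 2^9 + 2^11 + 2^14 + 2^15 + 2^17 + 2^19
= 1 + 4 + 8 + 16 + 64 + 256 + 512 + 2048 + 16384 + 32768 + 131072 + 524288
= 707421



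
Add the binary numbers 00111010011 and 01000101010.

Add column by column from the right: bit + bit + carry-in; write the sum mod 2, carry 1 when the sum is 2 or 3.
carry:  00000000100
        00111010011
+       01000101010
-------------------
       001111111101
(the carry out of the leftmost column, 0, becomes the leading bit)
Decimal check:
  00111010011 = 256 + 128 + 64 + 16 + 2 + 1 = 467
  01000101010 = 512 + 32 + 8 + 2 = 554
  467 + 554 = 1021, and 001111111101 = 512 + 256 + 128 + 64 + 32 + 16 + 8 + 4 + 1 = 1021 ✓



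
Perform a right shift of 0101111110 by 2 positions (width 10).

Original: 0101111110 (decimal 382)
Shift right by 2 positions
Drop the 2 low bits; fill with zeros on the left
Result: 0001011111 (decimal 95)
Equivalent: 382 >> 2 = 382 ÷ 2^2 = 95



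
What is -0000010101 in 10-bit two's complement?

Original: 0000010101
Step 1 - Invert all bits: 1111101010
Step 2 - Add 1: 1111101011
Verification: 0000010101 + 1111101011 = 10000000000; discarding the end carry (carry out of the top bit) leaves the 10-bit value 0000000000, as required for x + (-x)



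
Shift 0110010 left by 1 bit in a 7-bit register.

Original: 0110010 (decimal 50)
Shift left by 1 position
Append 1 zero on the right
Result: 1100100 (decimal 100)
Equivalent: 50 << 1 = 50 × 2^1 = 100



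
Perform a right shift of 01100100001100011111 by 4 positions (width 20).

Original: 01100100001100011111 (decimal 410399)
Shift right by 4 positions
Drop the 4 low bits; fill with zeros on the left
Result: 00000110010000110001 (decimal 25649)
Equivalent: 410399 >> 4 = 410399 ÷ 2^4 = 25649



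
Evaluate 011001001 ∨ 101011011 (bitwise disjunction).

OR: 1 when either bit is 1
  011001001
| 101011011
-----------
  111011011
Decimal: 201 | 347 = 475



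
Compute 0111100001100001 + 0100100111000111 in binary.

Add column by column from the right: bit + bit + carry-in; write the sum mod 2, carry 1 when the sum is 2 or 3.
carry:  1111001110001110
        0111100001100001
+       0100100111000111
------------------------
       01100001000101000
(the carry out of the leftmost column, 0, becomes the leading bit)
Decimal check:
  0111100001100001 = 16384 + 8192 + 4096 + 2048 + 64 + 32 + 1 = 30817
  0100100111000111 = 16384 + 2048 + 256 + 128 + 64 + 4 + 2 + 1 = 18887
  30817 + 18887 = 49704, and 01100001000101000 = 32768 + 16384 + 512 + 32 + 8 = 49704 ✓



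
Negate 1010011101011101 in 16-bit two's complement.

Original (sign bit 1, negative): 1010011101011101
Step 1 - Invert all bits: 0101100010100010
Step 2 - Add 1: 0101100010100011
Verification: 1010011101011101 + 0101100010100011 = 10000000000000000; discarding the end carry (carry out of the top bit) leaves the 16-bit value 0000000000000000, as required for x + (-x)



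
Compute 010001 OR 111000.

OR: 1 when either bit is 1
  010001
| 111000
--------
  111001
Decimal: 17 | 56 = 57



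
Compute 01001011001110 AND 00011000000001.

AND: 1 only when both bits are 1
  01001011001110
& 00011000000001
----------------
  00001000000000
Decimal: 4814 & 1537 = 512



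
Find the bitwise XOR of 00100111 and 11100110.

XOR: 1 when bits differ
  00100111
^ 11100110
----------
  11000001
Decimal: 39 ^ 230 = 193



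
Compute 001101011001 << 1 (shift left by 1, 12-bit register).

Original: 001101011001 (decimal 857)
Shift left by 1 position
Append 1 zero on the right
Result: 011010110010 (decimal 1714)
Equivalent: 857 << 1 = 857 × 2^1 = 1714



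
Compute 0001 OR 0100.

OR: 1 when either bit is 1
  0001
| 0100
------
  0101
Decimal: 1 | 4 = 5



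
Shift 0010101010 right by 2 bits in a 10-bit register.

Original: 0010101010 (decimal 170)
Shift right by 2 positions
Drop the 2 low bits; fill with zeros on the left
Result: 0000101010 (decimal 42)
Equivalent: 170 >> 2 = 170 ÷ 2^2 = 42



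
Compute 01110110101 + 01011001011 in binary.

Add column by column from the right: bit + bit + carry-in; write the sum mod 2, carry 1 when the sum is 2 or 3.
carry:  11111111110
        01110110101
+       01011001011
-------------------
       011010000000
(the carry out of the leftmost column, 0, becomes the leading bit)
Decimal check:
  01110110101 = 512 + 256 + 128 + 32 + 16 + 4 + 1 = 949
  01011001011 = 512 + 128 + 64 + 8 + 2 + 1 = 715
  949 + 715 = 1664, and 011010000000 = 1024 + 512 + 128 = 1664 ✓



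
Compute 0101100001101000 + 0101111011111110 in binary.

Add column by column from the right: bit + bit + carry-in; write the sum mod 2, carry 1 when the sum is 2 or 3.
carry:  1011000111110000
        0101100001101000
+       0101111011111110
------------------------
       01011011101100110
(the carry out of the leftmost column, 0, becomes the leading bit)
Decimal check:
  0101100001101000 = 16384 + 4096 + 2048 + 64 + 32 + 8 = 22632
  0101111011111110 = 16384 + 4096 + 2048 + 1024 + 512 + 128 + 64 + 32 + 16 + 8 + 4 + 2 = 24318
  22632 + 24318 = 46950, and 01011011101100110 = 32768 + 8192 + 4096 + 1024 + 512 + 256 + 64 + 32 + 4 + 2 = 46950 ✓



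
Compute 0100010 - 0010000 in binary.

Method 1 - Direct subtraction (column by column from the right: bit − bit − borrow-in; if negative, add 2 and borrow 1 from the next column):
borrow: 0100000
        0100010
-       0010000
---------------
        0010010

Method 2 - Add two's complement:
Two's complement of 0010000: invert → 1101111, add 1 → 1110000
  0100010
+ 1110000
---------
 10010010  (end carry out of the top bit = 1)
Discarding the end carry: 0010010
Decimal check:
  0100010 = 32 + 2 = 34
  0010000 = 16
  34 - 16 = 18, and 0010010 = 16 + 2 = 18 ✓



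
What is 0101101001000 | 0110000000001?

OR: 1 when either bit is 1
  0101101001000
| 0110000000001
---------------
  0111101001001
Decimal: 2888 | 3073 = 3913



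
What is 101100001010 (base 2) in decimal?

Sum of powers of 2 for each 1-bit:
2^1 + 2^3 + 2^8 + 2^9 + 2^11
= 2 + 8 + 256 + 512 + 2048
= 2826



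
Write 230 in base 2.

Using repeated division by 2:
230 ÷ 2 = 115 remainder 0
115 ÷ 2 = 57 remainder 1
57 ÷ 2 = 28 remainder 1
28 ÷ 2 = 14 remainder 0
14 ÷ 2 = 7 remainder 0
7 ÷ 2 = 3 remainder 1
3 ÷ 2 = 1 remainder 1
1 ÷ 2 = 0 remainder 1
Reading remainders bottom to top: 11100110



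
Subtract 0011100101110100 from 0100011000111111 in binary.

Method 1 - Direct subtraction (column by column from the right: bit − bit − borrow-in; if negative, add 2 and borrow 1 from the next column):
borrow: 0111001110000000
        0100011000111111
-       0011100101110100
------------------------
        0000110011001011

Method 2 - Add two's complement:
Two's complement of 0011100101110100: invert → 1100011010001011, add 1 → 1100011010001100
  0100011000111111
+ 1100011010001100
------------------
 10000110011001011  (end carry out of the top bit = 1)
Discarding the end carry: 0000110011001011
Decimal check:
  0100011000111111 = 16384 + 1024 + 512 + 32 + 16 + 8 + 4 + 2 + 1 = 17983
  0011100101110100 = 8192 + 4096 + 2048 + 256 + 64 + 32 + 16 + 4 = 14708
  17983 - 14708 = 3275, and 0000110011001011 = 2048 + 1024 + 128 + 64 + 8 + 2 + 1 = 3275 ✓



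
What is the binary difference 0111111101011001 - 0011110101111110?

Method 1 - Direct subtraction (column by column from the right: bit − bit − borrow-in; if negative, add 2 and borrow 1 from the next column):
borrow: 0000001111111100
        0111111101011001
-       0011110101111110
------------------------
        0100000111011011

Method 2 - Add two's complement:
Two's complement of 0011110101111110: invert → 1100001010000001, add 1 → 1100001010000010
  0111111101011001
+ 1100001010000010
------------------
 10100000111011011  (end carry out of the top bit = 1)
Discarding the end carry: 0100000111011011
Decimal check:
  0111111101011001 = 16384 + 8192 + 4096 + 2048 + 1024 + 512 + 256 + 64 + 16 + 8 + 1 = 32601
  0011110101111110 = 8192 + 4096 + 2048 + 1024 + 256 + 64 + 32 + 16 + 8 + 4 + 2 = 15742
  32601 - 15742 = 16859, and 0100000111011011 = 16384 + 256 + 128 + 64 + 16 + 8 + 2 + 1 = 16859 ✓



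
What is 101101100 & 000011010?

AND: 1 only when both bits are 1
  101101100
& 000011010
-----------
  000001000
Decimal: 364 & 26 = 8



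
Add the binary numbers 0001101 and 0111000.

Add column by column from the right: bit + bit + carry-in; write the sum mod 2, carry 1 when the sum is 2 or 3.
carry:  1110000
        0001101
+       0111000
---------------
       01000101
(the carry out of the leftmost column, 0, becomes the leading bit)
Decimal check:
  0001101 = 8 + 4 + 1 = 13
  0111000 = 32 + 16 + 8 = 56
  13 + 56 = 69, and 01000101 = 64 + 4 + 1 = 69 ✓



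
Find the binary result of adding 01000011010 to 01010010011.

Add column by column from the right: bit + bit + carry-in; write the sum mod 2, carry 1 when the sum is 2 or 3.
carry:  10000100100
        01000011010
+       01010010011
-------------------
       010010101101
(the carry out of the leftmost column, 0, becomes the leading bit)
Decimal check:
  01000011010 = 512 + 16 + 8 + 2 = 538
  01010010011 = 512 + 128 + 16 + 2 + 1 = 659
  538 + 659 = 1197, and 010010101101 = 1024 + 128 + 32 + 8 + 4 + 1 = 1197 ✓



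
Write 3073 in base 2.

Using repeated division by 2:
3073 ÷ 2 = 1536 remainder 1
1536 ÷ 2 = 768 remainder 0
768 ÷ 2 = 384 remainder 0
384 ÷ 2 = 192 remainder 0
192 ÷ 2 = 96 remainder 0
96 ÷ 2 = 48 remainder 0
48 ÷ 2 = 24 remainder 0
24 ÷ 2 = 12 remainder 0
12 ÷ 2 = 6 remainder 0
6 ÷ 2 = 3 remainder 0
3 ÷ 2 = 1 remainder 1
1 ÷ 2 = 0 remainder 1
Reading remainders bottom to top: 110000000001



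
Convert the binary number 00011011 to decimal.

Sum of powers of 2 for each 1-bit:
2^0 + 2^1 + 2^3 + 2^4
= 1 + 2 + 8 + 16
= 27



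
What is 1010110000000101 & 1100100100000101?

AND: 1 only when both bits are 1
  1010110000000101
& 1100100100000101
------------------
  1000100000000101
Decimal: 44037 & 51461 = 34821



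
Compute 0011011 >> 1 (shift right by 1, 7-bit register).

Original: 0011011 (decimal 27)
Shift right by 1 position
Drop the 1 low bit; fill with zero on the left
Result: 0001101 (decimal 13)
Equivalent: 27 >> 1 = 27 ÷ 2^1 = 13



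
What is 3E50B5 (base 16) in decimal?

Expand by place value (powers of 16):
Digit values: E = 14, B = 11
3E50B5 = 3 × 16^5 + 14 × 16^4 + 5 × 16^3 + 0 × 16^2 + 11 × 16^1 + 5 × 16^0
= 3 × 1048576 + 14 × 65536 + 5 × 4096 + 0 × 256 + 11 × 16 + 5 × 1
= 3145728 + 917504 + 20480 + 0 + 176 + 5
= 4083893



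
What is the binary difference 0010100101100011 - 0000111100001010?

Method 1 - Direct subtraction (column by column from the right: bit − bit − borrow-in; if negative, add 2 and borrow 1 from the next column):
borrow: 0011110000110000
        0010100101100011
-       0000111100001010
------------------------
        0001101001011001

Method 2 - Add two's complement:
Two's complement of 0000111100001010: invert → 1111000011110101, add 1 → 1111000011110110
  0010100101100011
+ 1111000011110110
------------------
 10001101001011001  (end carry out of the top bit = 1)
Discarding the end carry: 0001101001011001
Decimal check:
  0010100101100011 = 8192 + 2048 + 256 + 64 + 32 + 2 + 1 = 10595
  0000111100001010 = 2048 + 1024 + 512 + 256 + 8 + 2 = 3850
  10595 - 3850 = 6745, and 0001101001011001 = 4096 + 2048 + 512 + 64 + 16 + 8 + 1 = 6745 ✓



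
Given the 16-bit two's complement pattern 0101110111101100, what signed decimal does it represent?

Binary: 0101110111101100
Sign bit: 0 (non-negative)
Read directly as an unsigned value:
0101110111101100 = 16384 + 4096 + 2048 + 1024 + 256 + 128 + 64 + 32 + 8 + 4 = 24044
Value: 24044



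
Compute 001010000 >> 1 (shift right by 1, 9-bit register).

Original: 001010000 (decimal 80)
Shift right by 1 position
Drop the 1 low bit; fill with zero on the left
Result: 000101000 (decimal 40)
Equivalent: 80 >> 1 = 80 ÷ 2^1 = 40



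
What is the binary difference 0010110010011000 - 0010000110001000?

Method 1 - Direct subtraction (column by column from the right: bit − bit − borrow-in; if negative, add 2 and borrow 1 from the next column):
borrow: 0000011000000000
        0010110010011000
-       0010000110001000
------------------------
        0000101100010000

Method 2 - Add two's complement:
Two's complement of 0010000110001000: invert → 1101111001110111, add 1 → 1101111001111000
  0010110010011000
+ 1101111001111000
------------------
 10000101100010000  (end carry out of the top bit = 1)
Discarding the end carry: 0000101100010000
Decimal check:
  0010110010011000 = 8192 + 2048 + 1024 + 128 + 16 + 8 = 11416
  0010000110001000 = 8192 + 256 + 128 + 8 = 8584
  11416 - 8584 = 2832, and 0000101100010000 = 2048 + 512 + 256 + 16 = 2832 ✓



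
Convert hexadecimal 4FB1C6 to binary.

Convert each hex digit to 4 bits:
  4 = 0100
  F = 1111
  B = 1011
  1 = 0001
  C = 1100
  6 = 0110
Concatenate: 010011111011000111000110



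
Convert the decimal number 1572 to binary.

Using repeated division by 2:
1572 ÷ 2 = 786 remainder 0
786 ÷ 2 = 393 remainder 0
393 ÷ 2 = 196 remainder 1
196 ÷ 2 = 98 remainder 0
98 ÷ 2 = 49 remainder 0
49 ÷ 2 = 24 remainder 1
24 ÷ 2 = 12 remainder 0
12 ÷ 2 = 6 remainder 0
6 ÷ 2 = 3 remainder 0
3 ÷ 2 = 1 remainder 1
1 ÷ 2 = 0 remainder 1
Reading remainders bottom to top: 11000100100



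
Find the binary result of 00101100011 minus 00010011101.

Method 1 - Direct subtraction (column by column from the right: bit − bit − borrow-in; if negative, add 2 and borrow 1 from the next column):
borrow: 00100111000
        00101100011
-       00010011101
-------------------
        00011000110

Method 2 - Add two's complement:
Two's complement of 00010011101: invert → 11101100010, add 1 → 11101100011
  00101100011
+ 11101100011
-------------
 100011000110  (end carry out of the top bit = 1)
Discarding the end carry: 00011000110
Decimal check:
  00101100011 = 256 + 64 + 32 + 2 + 1 = 355
  00010011101 = 128 + 16 + 8 + 4 + 1 = 157
  355 - 157 = 198, and 00011000110 = 128 + 64 + 4 + 2 = 198 ✓



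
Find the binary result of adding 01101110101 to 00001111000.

Add column by column from the right: bit + bit + carry-in; write the sum mod 2, carry 1 when the sum is 2 or 3.
carry:  00011100000
        01101110101
+       00001111000
-------------------
       001111101101
(the carry out of the leftmost column, 0, becomes the leading bit)
Decimal check:
  01101110101 = 512 + 256 + 64 + 32 + 16 + 4 + 1 = 885
  00001111000 = 64 + 32 + 16 + 8 = 120
  885 + 120 = 1005, and 001111101101 = 512 + 256 + 128 + 64 + 32 + 8 + 4 + 1 = 1005 ✓



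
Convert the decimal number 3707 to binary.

Using repeated division by 2:
3707 ÷ 2 = 1853 remainder 1
1853 ÷ 2 = 926 remainder 1
926 ÷ 2 = 463 remainder 0
463 ÷ 2 = 231 remainder 1
231 ÷ 2 = 115 remainder 1
115 ÷ 2 = 57 remainder 1
57 ÷ 2 = 28 remainder 1
28 ÷ 2 = 14 remainder 0
14 ÷ 2 = 7 remainder 0
7 ÷ 2 = 3 remainder 1
3 ÷ 2 = 1 remainder 1
1 ÷ 2 = 0 remainder 1
Reading remainders bottom to top: 111001111011



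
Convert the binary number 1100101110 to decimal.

Sum of powers of 2 for each 1-bit:
2^1 + 2^2 + 2^3 + 2^5 + 2^8 + 2^9
= 2 + 4 + 8 + 32 + 256 + 512
= 814



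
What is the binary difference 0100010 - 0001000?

Method 1 - Direct subtraction (column by column from the right: bit − bit − borrow-in; if negative, add 2 and borrow 1 from the next column):
borrow: 0110000
        0100010
-       0001000
---------------
        0011010

Method 2 - Add two's complement:
Two's complement of 0001000: invert → 1110111, add 1 → 1111000
  0100010
+ 1111000
---------
 10011010  (end carry out of the top bit = 1)
Discarding the end carry: 0011010
Decimal check:
  0100010 = 32 + 2 = 34
  0001000 = 8
  34 - 8 = 26, and 0011010 = 16 + 8 + 2 = 26 ✓



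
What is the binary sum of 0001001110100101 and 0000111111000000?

Add column by column from the right: bit + bit + carry-in; write the sum mod 2, carry 1 when the sum is 2 or 3.
carry:  0011111100000000
        0001001110100101
+       0000111111000000
------------------------
       00010001101100101
(the carry out of the leftmost column, 0, becomes the leading bit)
Decimal check:
  0001001110100101 = 4096 + 512 + 256 + 128 + 32 + 4 + 1 = 5029
  0000111111000000 = 2048 + 1024 + 512 + 256 + 128 + 64 = 4032
  5029 + 4032 = 9061, and 00010001101100101 = 8192 + 512 + 256 + 64 + 32 + 4 + 1 = 9061 ✓



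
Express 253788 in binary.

Using repeated division by 2:
253788 ÷ 2 = 126894 remainder 0
126894 ÷ 2 = 63447 remainder 0
63447 ÷ 2 = 31723 remainder 1
31723 ÷ 2 = 15861 remainder 1
15861 ÷ 2 = 7930 remainder 1
7930 ÷ 2 = 3965 remainder 0
3965 ÷ 2 = 1982 remainder 1
1982 ÷ 2 = 991 remainder 0
991 ÷ 2 = 495 remainder 1
495 ÷ 2 = 247 remainder 1
247 ÷ 2 = 123 remainder 1
123 ÷ 2 = 61 remainder 1
61 ÷ 2 = 30 remainder 1
30 ÷ 2 = 15 remainder 0
15 ÷ 2 = 7 remainder 1
7 ÷ 2 = 3 remainder 1
3 ÷ 2 = 1 remainder 1
1 ÷ 2 = 0 remainder 1
Reading remainders bottom to top: 111101111101011100



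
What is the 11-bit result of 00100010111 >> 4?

Original: 00100010111 (decimal 279)
Shift right by 4 positions
Drop the 4 low bits; fill with zeros on the left
Result: 00000010001 (decimal 17)
Equivalent: 279 >> 4 = 279 ÷ 2^4 = 17



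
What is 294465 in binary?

Using repeated division by 2:
294465 ÷ 2 = 147232 remainder 1
147232 ÷ 2 = 73616 remainder 0
73616 ÷ 2 = 36808 remainder 0
36808 ÷ 2 = 18404 remainder 0
18404 ÷ 2 = 9202 remainder 0
9202 ÷ 2 = 4601 remainder 0
4601 ÷ 2 = 2300 remainder 1
2300 ÷ 2 = 1150 remainder 0
1150 ÷ 2 = 575 remainder 0
575 ÷ 2 = 287 remainder 1
287 ÷ 2 = 143 remainder 1
143 ÷ 2 = 71 remainder 1
71 ÷ 2 = 35 remainder 1
35 ÷ 2 = 17 remainder 1
17 ÷ 2 = 8 remainder 1
8 ÷ 2 = 4 remainder 0
4 ÷ 2 = 2 remainder 0
2 ÷ 2 = 1 remainder 0
1 ÷ 2 = 0 remainder 1
Reading remainders bottom to top: 1000111111001000001



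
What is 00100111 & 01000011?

AND: 1 only when both bits are 1
  00100111
& 01000011
----------
  00000011
Decimal: 39 & 67 = 3



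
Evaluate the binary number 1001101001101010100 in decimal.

Sum of powers of 2 for each 1-bit:
2^2 + 2^4 + 2^6 + 2^8 + 2^9 + 2^12 + 2^14 + 2^15 + 2^18
= 4 + 16 + 64 + 256 + 512 + 4096 + 16384 + 32768 + 262144
= 316244



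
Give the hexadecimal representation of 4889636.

Using repeated division by 16 (digits 10–15 are A–F):
4889636 ÷ 16 = 305602 remainder 4
305602 ÷ 16 = 19100 remainder 2
19100 ÷ 16 = 1193 remainder 12 (C)
1193 ÷ 16 = 74 remainder 9
74 ÷ 16 = 4 remainder 10 (A)
4 ÷ 16 = 0 remainder 4
Reading remainders bottom to top: 4A9C24



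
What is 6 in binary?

Using repeated division by 2:
6 ÷ 2 = 3 remainder 0
3 ÷ 2 = 1 remainder 1
1 ÷ 2 = 0 remainder 1
Reading remainders bottom to top: 110



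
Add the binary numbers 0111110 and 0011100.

Add column by column from the right: bit + bit + carry-in; write the sum mod 2, carry 1 when the sum is 2 or 3.
carry:  1111000
        0111110
+       0011100
---------------
       01011010
(the carry out of the leftmost column, 0, becomes the leading bit)
Decimal check:
  0111110 = 32 + 16 + 8 + 4 + 2 = 62
  0011100 = 16 + 8 + 4 = 28
  62 + 28 = 90, and 01011010 = 64 + 16 + 8 + 2 = 90 ✓



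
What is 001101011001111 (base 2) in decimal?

Sum of powers of 2 for each 1-bit:
2^0 + 2^1 + 2^2 + 2^3 + 2^6 + 2^7 + 2^9 + 2^11 + 2^12
= 1 + 2 + 4 + 8 + 64 + 128 + 512 + 2048 + 4096
= 6863



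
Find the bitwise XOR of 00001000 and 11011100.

XOR: 1 when bits differ
  00001000
^ 11011100
----------
  11010100
Decimal: 8 ^ 220 = 212



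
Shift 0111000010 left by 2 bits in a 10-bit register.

Original: 0111000010 (decimal 450)
Shift left by 2 positions
Append 2 zeros on the right and drop the 2 high bits that overflow the 10-bit width
Result: 1100001000 (decimal 776)
Equivalent: 450 << 2 = 450 × 2^2 = 1800, truncated to 10 bits = 776



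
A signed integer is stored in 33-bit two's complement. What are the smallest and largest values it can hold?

For 33-bit two's complement:
Minimum: -2^32 = -4294967296
Maximum: 2^32 - 1 = 4294967295



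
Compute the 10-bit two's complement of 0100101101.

Original: 0100101101
Step 1 - Invert all bits: 1011010010
Step 2 - Add 1: 1011010011
Verification: 0100101101 + 1011010011 = 10000000000; discarding the end carry (carry out of the top bit) leaves the 10-bit value 0000000000, as required for x + (-x)

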